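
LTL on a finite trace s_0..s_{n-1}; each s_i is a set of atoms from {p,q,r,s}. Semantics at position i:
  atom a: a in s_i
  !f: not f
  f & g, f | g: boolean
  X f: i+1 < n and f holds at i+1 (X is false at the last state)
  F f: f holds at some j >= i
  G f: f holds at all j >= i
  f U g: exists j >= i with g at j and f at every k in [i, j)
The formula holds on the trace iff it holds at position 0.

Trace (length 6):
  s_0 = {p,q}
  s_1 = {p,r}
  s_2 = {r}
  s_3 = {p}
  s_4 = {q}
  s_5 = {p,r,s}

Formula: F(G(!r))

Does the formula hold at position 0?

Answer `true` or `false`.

s_0={p,q}: F(G(!r))=False G(!r)=False !r=True r=False
s_1={p,r}: F(G(!r))=False G(!r)=False !r=False r=True
s_2={r}: F(G(!r))=False G(!r)=False !r=False r=True
s_3={p}: F(G(!r))=False G(!r)=False !r=True r=False
s_4={q}: F(G(!r))=False G(!r)=False !r=True r=False
s_5={p,r,s}: F(G(!r))=False G(!r)=False !r=False r=True

Answer: false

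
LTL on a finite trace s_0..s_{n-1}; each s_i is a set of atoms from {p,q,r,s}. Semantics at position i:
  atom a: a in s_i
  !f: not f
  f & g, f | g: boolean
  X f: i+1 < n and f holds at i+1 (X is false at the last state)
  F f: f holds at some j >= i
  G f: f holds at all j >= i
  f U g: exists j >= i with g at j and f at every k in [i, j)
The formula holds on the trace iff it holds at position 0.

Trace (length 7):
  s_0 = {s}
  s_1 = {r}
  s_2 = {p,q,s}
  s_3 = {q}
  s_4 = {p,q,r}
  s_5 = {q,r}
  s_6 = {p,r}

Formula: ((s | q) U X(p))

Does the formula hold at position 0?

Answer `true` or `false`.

Answer: true

Derivation:
s_0={s}: ((s | q) U X(p))=True (s | q)=True s=True q=False X(p)=False p=False
s_1={r}: ((s | q) U X(p))=True (s | q)=False s=False q=False X(p)=True p=False
s_2={p,q,s}: ((s | q) U X(p))=True (s | q)=True s=True q=True X(p)=False p=True
s_3={q}: ((s | q) U X(p))=True (s | q)=True s=False q=True X(p)=True p=False
s_4={p,q,r}: ((s | q) U X(p))=True (s | q)=True s=False q=True X(p)=False p=True
s_5={q,r}: ((s | q) U X(p))=True (s | q)=True s=False q=True X(p)=True p=False
s_6={p,r}: ((s | q) U X(p))=False (s | q)=False s=False q=False X(p)=False p=True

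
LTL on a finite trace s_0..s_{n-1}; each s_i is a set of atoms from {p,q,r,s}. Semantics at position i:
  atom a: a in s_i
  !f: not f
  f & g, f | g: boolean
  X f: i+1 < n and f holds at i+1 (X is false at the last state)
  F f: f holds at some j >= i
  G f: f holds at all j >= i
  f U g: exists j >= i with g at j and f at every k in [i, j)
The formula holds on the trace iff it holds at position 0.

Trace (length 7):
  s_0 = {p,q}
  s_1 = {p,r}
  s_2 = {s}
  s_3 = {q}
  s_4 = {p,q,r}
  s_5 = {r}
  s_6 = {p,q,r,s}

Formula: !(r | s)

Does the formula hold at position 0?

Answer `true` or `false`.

s_0={p,q}: !(r | s)=True (r | s)=False r=False s=False
s_1={p,r}: !(r | s)=False (r | s)=True r=True s=False
s_2={s}: !(r | s)=False (r | s)=True r=False s=True
s_3={q}: !(r | s)=True (r | s)=False r=False s=False
s_4={p,q,r}: !(r | s)=False (r | s)=True r=True s=False
s_5={r}: !(r | s)=False (r | s)=True r=True s=False
s_6={p,q,r,s}: !(r | s)=False (r | s)=True r=True s=True

Answer: true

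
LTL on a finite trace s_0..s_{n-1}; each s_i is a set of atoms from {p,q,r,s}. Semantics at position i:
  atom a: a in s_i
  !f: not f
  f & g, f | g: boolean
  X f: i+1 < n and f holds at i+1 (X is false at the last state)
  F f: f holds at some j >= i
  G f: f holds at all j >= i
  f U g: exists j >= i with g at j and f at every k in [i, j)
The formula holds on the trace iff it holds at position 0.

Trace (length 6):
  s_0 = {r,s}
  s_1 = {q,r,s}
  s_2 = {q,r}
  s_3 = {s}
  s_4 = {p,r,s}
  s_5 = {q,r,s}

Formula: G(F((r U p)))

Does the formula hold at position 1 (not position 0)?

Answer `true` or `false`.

s_0={r,s}: G(F((r U p)))=False F((r U p))=True (r U p)=False r=True p=False
s_1={q,r,s}: G(F((r U p)))=False F((r U p))=True (r U p)=False r=True p=False
s_2={q,r}: G(F((r U p)))=False F((r U p))=True (r U p)=False r=True p=False
s_3={s}: G(F((r U p)))=False F((r U p))=True (r U p)=False r=False p=False
s_4={p,r,s}: G(F((r U p)))=False F((r U p))=True (r U p)=True r=True p=True
s_5={q,r,s}: G(F((r U p)))=False F((r U p))=False (r U p)=False r=True p=False
Evaluating at position 1: result = False

Answer: false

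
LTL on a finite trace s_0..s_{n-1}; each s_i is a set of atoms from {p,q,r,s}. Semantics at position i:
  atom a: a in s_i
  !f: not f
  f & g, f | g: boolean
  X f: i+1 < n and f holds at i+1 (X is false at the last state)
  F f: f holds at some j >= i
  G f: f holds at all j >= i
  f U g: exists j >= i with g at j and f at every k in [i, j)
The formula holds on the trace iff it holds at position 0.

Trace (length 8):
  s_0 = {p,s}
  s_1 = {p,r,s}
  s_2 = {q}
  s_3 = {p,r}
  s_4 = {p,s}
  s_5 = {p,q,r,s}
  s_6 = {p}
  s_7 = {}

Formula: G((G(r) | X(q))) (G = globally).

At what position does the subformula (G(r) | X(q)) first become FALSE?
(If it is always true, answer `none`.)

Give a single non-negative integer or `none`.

s_0={p,s}: (G(r) | X(q))=False G(r)=False r=False X(q)=False q=False
s_1={p,r,s}: (G(r) | X(q))=True G(r)=False r=True X(q)=True q=False
s_2={q}: (G(r) | X(q))=False G(r)=False r=False X(q)=False q=True
s_3={p,r}: (G(r) | X(q))=False G(r)=False r=True X(q)=False q=False
s_4={p,s}: (G(r) | X(q))=True G(r)=False r=False X(q)=True q=False
s_5={p,q,r,s}: (G(r) | X(q))=False G(r)=False r=True X(q)=False q=True
s_6={p}: (G(r) | X(q))=False G(r)=False r=False X(q)=False q=False
s_7={}: (G(r) | X(q))=False G(r)=False r=False X(q)=False q=False
G((G(r) | X(q))) holds globally = False
First violation at position 0.

Answer: 0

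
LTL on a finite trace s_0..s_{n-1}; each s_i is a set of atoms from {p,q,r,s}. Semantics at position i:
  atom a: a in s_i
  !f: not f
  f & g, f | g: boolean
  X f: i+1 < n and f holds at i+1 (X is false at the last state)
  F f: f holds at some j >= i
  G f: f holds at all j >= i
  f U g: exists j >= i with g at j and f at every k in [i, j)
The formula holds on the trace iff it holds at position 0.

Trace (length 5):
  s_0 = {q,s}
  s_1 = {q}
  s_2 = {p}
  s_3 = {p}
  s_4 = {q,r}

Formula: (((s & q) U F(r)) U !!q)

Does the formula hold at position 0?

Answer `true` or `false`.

s_0={q,s}: (((s & q) U F(r)) U !!q)=True ((s & q) U F(r))=True (s & q)=True s=True q=True F(r)=True r=False !!q=True !q=False
s_1={q}: (((s & q) U F(r)) U !!q)=True ((s & q) U F(r))=True (s & q)=False s=False q=True F(r)=True r=False !!q=True !q=False
s_2={p}: (((s & q) U F(r)) U !!q)=True ((s & q) U F(r))=True (s & q)=False s=False q=False F(r)=True r=False !!q=False !q=True
s_3={p}: (((s & q) U F(r)) U !!q)=True ((s & q) U F(r))=True (s & q)=False s=False q=False F(r)=True r=False !!q=False !q=True
s_4={q,r}: (((s & q) U F(r)) U !!q)=True ((s & q) U F(r))=True (s & q)=False s=False q=True F(r)=True r=True !!q=True !q=False

Answer: true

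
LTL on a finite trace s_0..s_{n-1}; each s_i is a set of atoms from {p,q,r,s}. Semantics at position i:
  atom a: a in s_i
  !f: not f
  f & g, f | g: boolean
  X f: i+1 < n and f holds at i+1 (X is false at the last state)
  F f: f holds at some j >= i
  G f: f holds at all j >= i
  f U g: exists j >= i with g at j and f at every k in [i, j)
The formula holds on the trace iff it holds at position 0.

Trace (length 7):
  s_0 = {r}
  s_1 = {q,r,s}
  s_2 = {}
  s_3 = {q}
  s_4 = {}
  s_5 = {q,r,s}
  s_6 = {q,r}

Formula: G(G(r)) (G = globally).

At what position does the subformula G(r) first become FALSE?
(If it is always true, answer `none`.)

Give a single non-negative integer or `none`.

s_0={r}: G(r)=False r=True
s_1={q,r,s}: G(r)=False r=True
s_2={}: G(r)=False r=False
s_3={q}: G(r)=False r=False
s_4={}: G(r)=False r=False
s_5={q,r,s}: G(r)=True r=True
s_6={q,r}: G(r)=True r=True
G(G(r)) holds globally = False
First violation at position 0.

Answer: 0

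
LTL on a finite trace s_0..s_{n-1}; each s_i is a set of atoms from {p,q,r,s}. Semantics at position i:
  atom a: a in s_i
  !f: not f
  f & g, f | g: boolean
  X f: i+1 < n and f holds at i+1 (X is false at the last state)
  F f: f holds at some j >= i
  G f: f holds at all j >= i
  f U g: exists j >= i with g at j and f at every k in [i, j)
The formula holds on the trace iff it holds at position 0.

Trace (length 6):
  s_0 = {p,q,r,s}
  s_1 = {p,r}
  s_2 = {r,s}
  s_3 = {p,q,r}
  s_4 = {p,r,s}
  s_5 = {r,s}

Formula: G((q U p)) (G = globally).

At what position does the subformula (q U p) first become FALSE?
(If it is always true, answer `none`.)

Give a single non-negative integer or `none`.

s_0={p,q,r,s}: (q U p)=True q=True p=True
s_1={p,r}: (q U p)=True q=False p=True
s_2={r,s}: (q U p)=False q=False p=False
s_3={p,q,r}: (q U p)=True q=True p=True
s_4={p,r,s}: (q U p)=True q=False p=True
s_5={r,s}: (q U p)=False q=False p=False
G((q U p)) holds globally = False
First violation at position 2.

Answer: 2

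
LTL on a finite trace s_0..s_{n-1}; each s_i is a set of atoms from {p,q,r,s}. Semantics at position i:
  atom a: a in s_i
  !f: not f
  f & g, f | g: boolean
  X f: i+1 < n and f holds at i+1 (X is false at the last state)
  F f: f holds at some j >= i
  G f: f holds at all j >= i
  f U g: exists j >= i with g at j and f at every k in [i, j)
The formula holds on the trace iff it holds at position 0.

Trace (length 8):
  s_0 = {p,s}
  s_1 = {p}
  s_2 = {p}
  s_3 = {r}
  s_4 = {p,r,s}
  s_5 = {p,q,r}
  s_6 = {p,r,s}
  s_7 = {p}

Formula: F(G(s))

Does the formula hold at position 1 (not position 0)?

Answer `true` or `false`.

s_0={p,s}: F(G(s))=False G(s)=False s=True
s_1={p}: F(G(s))=False G(s)=False s=False
s_2={p}: F(G(s))=False G(s)=False s=False
s_3={r}: F(G(s))=False G(s)=False s=False
s_4={p,r,s}: F(G(s))=False G(s)=False s=True
s_5={p,q,r}: F(G(s))=False G(s)=False s=False
s_6={p,r,s}: F(G(s))=False G(s)=False s=True
s_7={p}: F(G(s))=False G(s)=False s=False
Evaluating at position 1: result = False

Answer: false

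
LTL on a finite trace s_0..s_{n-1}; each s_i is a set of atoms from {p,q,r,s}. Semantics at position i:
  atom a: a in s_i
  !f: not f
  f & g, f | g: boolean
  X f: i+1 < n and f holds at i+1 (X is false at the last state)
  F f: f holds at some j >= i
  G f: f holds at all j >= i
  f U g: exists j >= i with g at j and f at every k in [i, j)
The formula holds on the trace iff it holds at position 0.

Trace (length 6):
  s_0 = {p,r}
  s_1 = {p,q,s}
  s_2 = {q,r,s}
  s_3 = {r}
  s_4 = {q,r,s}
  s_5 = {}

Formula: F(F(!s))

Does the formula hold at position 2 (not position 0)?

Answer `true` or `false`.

s_0={p,r}: F(F(!s))=True F(!s)=True !s=True s=False
s_1={p,q,s}: F(F(!s))=True F(!s)=True !s=False s=True
s_2={q,r,s}: F(F(!s))=True F(!s)=True !s=False s=True
s_3={r}: F(F(!s))=True F(!s)=True !s=True s=False
s_4={q,r,s}: F(F(!s))=True F(!s)=True !s=False s=True
s_5={}: F(F(!s))=True F(!s)=True !s=True s=False
Evaluating at position 2: result = True

Answer: true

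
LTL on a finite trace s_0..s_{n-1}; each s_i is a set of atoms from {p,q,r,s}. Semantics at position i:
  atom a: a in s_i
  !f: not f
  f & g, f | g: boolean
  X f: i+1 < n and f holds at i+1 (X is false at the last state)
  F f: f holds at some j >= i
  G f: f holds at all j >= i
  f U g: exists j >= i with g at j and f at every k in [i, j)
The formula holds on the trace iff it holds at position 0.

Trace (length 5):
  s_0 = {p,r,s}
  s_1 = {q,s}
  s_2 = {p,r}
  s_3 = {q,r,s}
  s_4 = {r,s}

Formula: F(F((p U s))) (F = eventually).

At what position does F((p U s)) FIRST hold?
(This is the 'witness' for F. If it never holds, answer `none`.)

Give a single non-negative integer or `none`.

s_0={p,r,s}: F((p U s))=True (p U s)=True p=True s=True
s_1={q,s}: F((p U s))=True (p U s)=True p=False s=True
s_2={p,r}: F((p U s))=True (p U s)=True p=True s=False
s_3={q,r,s}: F((p U s))=True (p U s)=True p=False s=True
s_4={r,s}: F((p U s))=True (p U s)=True p=False s=True
F(F((p U s))) holds; first witness at position 0.

Answer: 0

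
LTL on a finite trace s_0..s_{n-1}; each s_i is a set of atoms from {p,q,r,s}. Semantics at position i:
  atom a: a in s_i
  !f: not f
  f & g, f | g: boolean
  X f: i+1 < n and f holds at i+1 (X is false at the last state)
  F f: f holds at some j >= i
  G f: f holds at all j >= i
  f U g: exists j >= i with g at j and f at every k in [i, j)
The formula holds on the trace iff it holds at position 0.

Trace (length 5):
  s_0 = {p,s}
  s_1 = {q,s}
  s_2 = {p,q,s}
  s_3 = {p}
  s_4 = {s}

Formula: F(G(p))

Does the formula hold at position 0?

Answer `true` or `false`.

Answer: false

Derivation:
s_0={p,s}: F(G(p))=False G(p)=False p=True
s_1={q,s}: F(G(p))=False G(p)=False p=False
s_2={p,q,s}: F(G(p))=False G(p)=False p=True
s_3={p}: F(G(p))=False G(p)=False p=True
s_4={s}: F(G(p))=False G(p)=False p=False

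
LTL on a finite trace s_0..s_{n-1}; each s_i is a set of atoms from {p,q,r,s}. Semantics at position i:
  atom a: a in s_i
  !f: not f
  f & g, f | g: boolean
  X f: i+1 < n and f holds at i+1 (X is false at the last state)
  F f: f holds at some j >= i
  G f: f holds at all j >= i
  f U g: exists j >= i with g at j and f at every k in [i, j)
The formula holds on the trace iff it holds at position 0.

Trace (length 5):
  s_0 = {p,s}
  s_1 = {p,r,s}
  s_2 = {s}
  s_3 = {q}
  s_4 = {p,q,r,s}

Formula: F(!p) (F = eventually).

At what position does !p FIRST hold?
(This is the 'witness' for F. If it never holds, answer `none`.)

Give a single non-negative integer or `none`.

s_0={p,s}: !p=False p=True
s_1={p,r,s}: !p=False p=True
s_2={s}: !p=True p=False
s_3={q}: !p=True p=False
s_4={p,q,r,s}: !p=False p=True
F(!p) holds; first witness at position 2.

Answer: 2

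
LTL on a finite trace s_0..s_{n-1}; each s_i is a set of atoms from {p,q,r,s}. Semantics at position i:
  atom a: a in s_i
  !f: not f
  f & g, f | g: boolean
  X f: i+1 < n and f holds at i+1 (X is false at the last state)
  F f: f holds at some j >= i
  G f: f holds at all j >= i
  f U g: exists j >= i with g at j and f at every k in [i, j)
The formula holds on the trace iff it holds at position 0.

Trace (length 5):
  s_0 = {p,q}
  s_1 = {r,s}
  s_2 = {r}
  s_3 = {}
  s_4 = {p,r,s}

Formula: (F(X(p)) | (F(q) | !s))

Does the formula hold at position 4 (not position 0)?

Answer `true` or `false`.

s_0={p,q}: (F(X(p)) | (F(q) | !s))=True F(X(p))=True X(p)=False p=True (F(q) | !s)=True F(q)=True q=True !s=True s=False
s_1={r,s}: (F(X(p)) | (F(q) | !s))=True F(X(p))=True X(p)=False p=False (F(q) | !s)=False F(q)=False q=False !s=False s=True
s_2={r}: (F(X(p)) | (F(q) | !s))=True F(X(p))=True X(p)=False p=False (F(q) | !s)=True F(q)=False q=False !s=True s=False
s_3={}: (F(X(p)) | (F(q) | !s))=True F(X(p))=True X(p)=True p=False (F(q) | !s)=True F(q)=False q=False !s=True s=False
s_4={p,r,s}: (F(X(p)) | (F(q) | !s))=False F(X(p))=False X(p)=False p=True (F(q) | !s)=False F(q)=False q=False !s=False s=True
Evaluating at position 4: result = False

Answer: false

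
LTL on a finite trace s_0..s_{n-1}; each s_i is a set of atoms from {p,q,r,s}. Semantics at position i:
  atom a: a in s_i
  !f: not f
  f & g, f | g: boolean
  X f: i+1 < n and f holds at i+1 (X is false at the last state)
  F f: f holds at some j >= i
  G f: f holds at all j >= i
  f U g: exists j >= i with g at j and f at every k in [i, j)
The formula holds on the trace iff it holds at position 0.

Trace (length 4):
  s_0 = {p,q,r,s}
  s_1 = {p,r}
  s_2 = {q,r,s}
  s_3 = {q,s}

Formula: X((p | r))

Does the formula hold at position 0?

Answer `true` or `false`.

s_0={p,q,r,s}: X((p | r))=True (p | r)=True p=True r=True
s_1={p,r}: X((p | r))=True (p | r)=True p=True r=True
s_2={q,r,s}: X((p | r))=False (p | r)=True p=False r=True
s_3={q,s}: X((p | r))=False (p | r)=False p=False r=False

Answer: true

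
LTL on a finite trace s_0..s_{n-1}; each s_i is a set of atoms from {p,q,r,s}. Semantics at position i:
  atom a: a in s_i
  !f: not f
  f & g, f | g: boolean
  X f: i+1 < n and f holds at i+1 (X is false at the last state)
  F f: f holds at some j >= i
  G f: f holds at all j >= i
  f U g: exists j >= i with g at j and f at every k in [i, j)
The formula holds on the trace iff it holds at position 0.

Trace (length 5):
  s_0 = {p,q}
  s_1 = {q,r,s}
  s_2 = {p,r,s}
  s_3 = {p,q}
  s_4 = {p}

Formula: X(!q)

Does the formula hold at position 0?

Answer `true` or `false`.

Answer: false

Derivation:
s_0={p,q}: X(!q)=False !q=False q=True
s_1={q,r,s}: X(!q)=True !q=False q=True
s_2={p,r,s}: X(!q)=False !q=True q=False
s_3={p,q}: X(!q)=True !q=False q=True
s_4={p}: X(!q)=False !q=True q=False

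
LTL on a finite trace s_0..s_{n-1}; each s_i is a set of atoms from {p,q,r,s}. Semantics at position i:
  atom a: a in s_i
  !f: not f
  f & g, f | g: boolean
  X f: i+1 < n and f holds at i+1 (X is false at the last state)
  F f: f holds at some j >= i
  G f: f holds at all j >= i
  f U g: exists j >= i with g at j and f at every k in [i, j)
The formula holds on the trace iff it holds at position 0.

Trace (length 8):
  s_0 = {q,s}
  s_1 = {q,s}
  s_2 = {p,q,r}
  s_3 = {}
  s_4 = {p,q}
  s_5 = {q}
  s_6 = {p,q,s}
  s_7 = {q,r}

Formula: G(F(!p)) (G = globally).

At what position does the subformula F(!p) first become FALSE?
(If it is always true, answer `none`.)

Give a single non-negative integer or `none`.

s_0={q,s}: F(!p)=True !p=True p=False
s_1={q,s}: F(!p)=True !p=True p=False
s_2={p,q,r}: F(!p)=True !p=False p=True
s_3={}: F(!p)=True !p=True p=False
s_4={p,q}: F(!p)=True !p=False p=True
s_5={q}: F(!p)=True !p=True p=False
s_6={p,q,s}: F(!p)=True !p=False p=True
s_7={q,r}: F(!p)=True !p=True p=False
G(F(!p)) holds globally = True
No violation — formula holds at every position.

Answer: none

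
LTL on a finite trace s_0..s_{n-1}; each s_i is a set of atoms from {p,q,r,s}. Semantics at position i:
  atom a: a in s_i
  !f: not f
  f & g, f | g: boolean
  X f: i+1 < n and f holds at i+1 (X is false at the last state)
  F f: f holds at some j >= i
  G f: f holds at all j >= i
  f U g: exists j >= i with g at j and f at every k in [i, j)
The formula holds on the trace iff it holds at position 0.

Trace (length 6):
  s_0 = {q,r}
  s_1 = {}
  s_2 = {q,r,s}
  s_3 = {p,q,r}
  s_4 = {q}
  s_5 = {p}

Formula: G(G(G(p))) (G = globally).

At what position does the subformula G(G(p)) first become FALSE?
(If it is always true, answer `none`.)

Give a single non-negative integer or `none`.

Answer: 0

Derivation:
s_0={q,r}: G(G(p))=False G(p)=False p=False
s_1={}: G(G(p))=False G(p)=False p=False
s_2={q,r,s}: G(G(p))=False G(p)=False p=False
s_3={p,q,r}: G(G(p))=False G(p)=False p=True
s_4={q}: G(G(p))=False G(p)=False p=False
s_5={p}: G(G(p))=True G(p)=True p=True
G(G(G(p))) holds globally = False
First violation at position 0.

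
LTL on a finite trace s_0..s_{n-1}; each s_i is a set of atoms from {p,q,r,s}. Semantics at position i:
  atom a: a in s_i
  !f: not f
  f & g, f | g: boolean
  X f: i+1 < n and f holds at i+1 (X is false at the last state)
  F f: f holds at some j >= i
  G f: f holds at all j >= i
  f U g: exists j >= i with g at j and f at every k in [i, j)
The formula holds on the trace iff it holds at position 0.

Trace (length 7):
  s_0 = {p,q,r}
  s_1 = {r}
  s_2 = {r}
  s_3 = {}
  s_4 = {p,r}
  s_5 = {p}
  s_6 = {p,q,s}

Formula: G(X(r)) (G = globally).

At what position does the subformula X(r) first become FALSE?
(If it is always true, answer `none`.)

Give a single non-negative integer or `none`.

Answer: 2

Derivation:
s_0={p,q,r}: X(r)=True r=True
s_1={r}: X(r)=True r=True
s_2={r}: X(r)=False r=True
s_3={}: X(r)=True r=False
s_4={p,r}: X(r)=False r=True
s_5={p}: X(r)=False r=False
s_6={p,q,s}: X(r)=False r=False
G(X(r)) holds globally = False
First violation at position 2.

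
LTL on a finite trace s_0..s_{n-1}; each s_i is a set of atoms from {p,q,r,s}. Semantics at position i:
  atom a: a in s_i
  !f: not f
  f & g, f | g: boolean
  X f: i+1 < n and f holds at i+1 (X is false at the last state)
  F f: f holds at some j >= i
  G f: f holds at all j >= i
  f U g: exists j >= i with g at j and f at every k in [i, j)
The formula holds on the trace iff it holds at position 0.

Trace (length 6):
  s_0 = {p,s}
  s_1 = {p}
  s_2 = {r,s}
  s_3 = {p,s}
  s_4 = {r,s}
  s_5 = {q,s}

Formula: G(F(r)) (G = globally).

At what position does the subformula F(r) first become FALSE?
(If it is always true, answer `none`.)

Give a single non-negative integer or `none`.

s_0={p,s}: F(r)=True r=False
s_1={p}: F(r)=True r=False
s_2={r,s}: F(r)=True r=True
s_3={p,s}: F(r)=True r=False
s_4={r,s}: F(r)=True r=True
s_5={q,s}: F(r)=False r=False
G(F(r)) holds globally = False
First violation at position 5.

Answer: 5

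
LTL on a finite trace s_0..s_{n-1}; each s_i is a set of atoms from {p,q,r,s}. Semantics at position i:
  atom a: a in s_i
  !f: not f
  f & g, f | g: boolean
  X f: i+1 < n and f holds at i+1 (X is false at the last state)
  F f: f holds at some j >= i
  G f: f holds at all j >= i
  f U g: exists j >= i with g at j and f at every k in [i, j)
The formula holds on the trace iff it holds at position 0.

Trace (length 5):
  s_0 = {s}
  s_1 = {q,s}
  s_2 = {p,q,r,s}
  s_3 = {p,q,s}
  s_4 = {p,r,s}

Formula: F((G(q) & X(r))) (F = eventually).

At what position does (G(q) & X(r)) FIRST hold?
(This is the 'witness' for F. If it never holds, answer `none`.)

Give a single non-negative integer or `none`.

s_0={s}: (G(q) & X(r))=False G(q)=False q=False X(r)=False r=False
s_1={q,s}: (G(q) & X(r))=False G(q)=False q=True X(r)=True r=False
s_2={p,q,r,s}: (G(q) & X(r))=False G(q)=False q=True X(r)=False r=True
s_3={p,q,s}: (G(q) & X(r))=False G(q)=False q=True X(r)=True r=False
s_4={p,r,s}: (G(q) & X(r))=False G(q)=False q=False X(r)=False r=True
F((G(q) & X(r))) does not hold (no witness exists).

Answer: none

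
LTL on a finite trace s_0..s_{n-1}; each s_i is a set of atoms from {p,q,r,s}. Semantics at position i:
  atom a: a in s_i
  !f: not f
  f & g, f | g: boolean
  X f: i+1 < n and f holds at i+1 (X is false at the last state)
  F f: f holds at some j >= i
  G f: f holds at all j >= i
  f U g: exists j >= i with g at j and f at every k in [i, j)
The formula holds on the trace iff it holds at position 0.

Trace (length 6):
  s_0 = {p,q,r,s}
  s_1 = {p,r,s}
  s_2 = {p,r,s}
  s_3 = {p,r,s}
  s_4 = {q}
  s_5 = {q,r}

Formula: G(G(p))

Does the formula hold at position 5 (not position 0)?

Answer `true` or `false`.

Answer: false

Derivation:
s_0={p,q,r,s}: G(G(p))=False G(p)=False p=True
s_1={p,r,s}: G(G(p))=False G(p)=False p=True
s_2={p,r,s}: G(G(p))=False G(p)=False p=True
s_3={p,r,s}: G(G(p))=False G(p)=False p=True
s_4={q}: G(G(p))=False G(p)=False p=False
s_5={q,r}: G(G(p))=False G(p)=False p=False
Evaluating at position 5: result = False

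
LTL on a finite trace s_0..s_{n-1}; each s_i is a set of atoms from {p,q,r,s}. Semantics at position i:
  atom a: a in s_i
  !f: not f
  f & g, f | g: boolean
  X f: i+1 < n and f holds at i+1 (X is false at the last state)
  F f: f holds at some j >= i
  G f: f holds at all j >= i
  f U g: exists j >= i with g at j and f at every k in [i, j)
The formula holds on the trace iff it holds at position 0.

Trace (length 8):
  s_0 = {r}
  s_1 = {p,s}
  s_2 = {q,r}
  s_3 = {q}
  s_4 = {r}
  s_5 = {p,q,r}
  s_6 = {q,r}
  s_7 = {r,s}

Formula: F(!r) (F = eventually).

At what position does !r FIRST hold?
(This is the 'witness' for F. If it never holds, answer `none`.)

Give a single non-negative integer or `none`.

Answer: 1

Derivation:
s_0={r}: !r=False r=True
s_1={p,s}: !r=True r=False
s_2={q,r}: !r=False r=True
s_3={q}: !r=True r=False
s_4={r}: !r=False r=True
s_5={p,q,r}: !r=False r=True
s_6={q,r}: !r=False r=True
s_7={r,s}: !r=False r=True
F(!r) holds; first witness at position 1.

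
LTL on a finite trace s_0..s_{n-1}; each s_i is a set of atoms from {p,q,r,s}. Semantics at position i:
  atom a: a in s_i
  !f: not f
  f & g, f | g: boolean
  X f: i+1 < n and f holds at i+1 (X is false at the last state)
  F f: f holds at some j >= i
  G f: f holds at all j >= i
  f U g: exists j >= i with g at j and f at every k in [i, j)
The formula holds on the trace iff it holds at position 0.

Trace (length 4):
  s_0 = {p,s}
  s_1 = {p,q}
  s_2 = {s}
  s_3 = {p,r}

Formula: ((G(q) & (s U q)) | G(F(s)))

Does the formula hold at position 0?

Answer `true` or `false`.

s_0={p,s}: ((G(q) & (s U q)) | G(F(s)))=False (G(q) & (s U q))=False G(q)=False q=False (s U q)=True s=True G(F(s))=False F(s)=True
s_1={p,q}: ((G(q) & (s U q)) | G(F(s)))=False (G(q) & (s U q))=False G(q)=False q=True (s U q)=True s=False G(F(s))=False F(s)=True
s_2={s}: ((G(q) & (s U q)) | G(F(s)))=False (G(q) & (s U q))=False G(q)=False q=False (s U q)=False s=True G(F(s))=False F(s)=True
s_3={p,r}: ((G(q) & (s U q)) | G(F(s)))=False (G(q) & (s U q))=False G(q)=False q=False (s U q)=False s=False G(F(s))=False F(s)=False

Answer: false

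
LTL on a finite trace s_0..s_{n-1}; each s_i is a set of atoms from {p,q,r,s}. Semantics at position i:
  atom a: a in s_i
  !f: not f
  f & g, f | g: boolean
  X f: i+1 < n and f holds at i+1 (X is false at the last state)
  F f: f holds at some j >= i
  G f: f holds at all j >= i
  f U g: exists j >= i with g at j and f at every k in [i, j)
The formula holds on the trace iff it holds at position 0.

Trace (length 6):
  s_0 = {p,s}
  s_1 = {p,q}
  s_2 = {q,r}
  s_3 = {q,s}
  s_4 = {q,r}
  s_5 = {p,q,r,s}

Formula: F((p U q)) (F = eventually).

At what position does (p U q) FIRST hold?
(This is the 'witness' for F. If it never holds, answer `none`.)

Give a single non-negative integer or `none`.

s_0={p,s}: (p U q)=True p=True q=False
s_1={p,q}: (p U q)=True p=True q=True
s_2={q,r}: (p U q)=True p=False q=True
s_3={q,s}: (p U q)=True p=False q=True
s_4={q,r}: (p U q)=True p=False q=True
s_5={p,q,r,s}: (p U q)=True p=True q=True
F((p U q)) holds; first witness at position 0.

Answer: 0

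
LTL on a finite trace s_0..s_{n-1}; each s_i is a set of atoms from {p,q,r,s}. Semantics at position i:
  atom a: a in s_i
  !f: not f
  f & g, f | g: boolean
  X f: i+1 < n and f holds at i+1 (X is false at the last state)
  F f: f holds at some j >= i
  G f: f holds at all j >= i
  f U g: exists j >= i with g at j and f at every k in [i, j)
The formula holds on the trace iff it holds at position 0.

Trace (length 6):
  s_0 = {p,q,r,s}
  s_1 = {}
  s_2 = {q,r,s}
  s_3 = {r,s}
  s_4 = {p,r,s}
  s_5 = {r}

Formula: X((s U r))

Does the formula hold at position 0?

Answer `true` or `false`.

Answer: false

Derivation:
s_0={p,q,r,s}: X((s U r))=False (s U r)=True s=True r=True
s_1={}: X((s U r))=True (s U r)=False s=False r=False
s_2={q,r,s}: X((s U r))=True (s U r)=True s=True r=True
s_3={r,s}: X((s U r))=True (s U r)=True s=True r=True
s_4={p,r,s}: X((s U r))=True (s U r)=True s=True r=True
s_5={r}: X((s U r))=False (s U r)=True s=False r=True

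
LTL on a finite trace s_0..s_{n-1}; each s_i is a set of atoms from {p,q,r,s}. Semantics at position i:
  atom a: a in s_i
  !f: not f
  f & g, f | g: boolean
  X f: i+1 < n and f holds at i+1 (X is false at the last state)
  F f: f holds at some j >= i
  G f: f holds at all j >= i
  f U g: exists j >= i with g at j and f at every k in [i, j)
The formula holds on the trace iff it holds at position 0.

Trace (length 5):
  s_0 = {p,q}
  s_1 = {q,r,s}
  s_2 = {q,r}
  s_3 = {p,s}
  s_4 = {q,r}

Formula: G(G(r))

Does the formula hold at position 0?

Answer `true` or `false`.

Answer: false

Derivation:
s_0={p,q}: G(G(r))=False G(r)=False r=False
s_1={q,r,s}: G(G(r))=False G(r)=False r=True
s_2={q,r}: G(G(r))=False G(r)=False r=True
s_3={p,s}: G(G(r))=False G(r)=False r=False
s_4={q,r}: G(G(r))=True G(r)=True r=True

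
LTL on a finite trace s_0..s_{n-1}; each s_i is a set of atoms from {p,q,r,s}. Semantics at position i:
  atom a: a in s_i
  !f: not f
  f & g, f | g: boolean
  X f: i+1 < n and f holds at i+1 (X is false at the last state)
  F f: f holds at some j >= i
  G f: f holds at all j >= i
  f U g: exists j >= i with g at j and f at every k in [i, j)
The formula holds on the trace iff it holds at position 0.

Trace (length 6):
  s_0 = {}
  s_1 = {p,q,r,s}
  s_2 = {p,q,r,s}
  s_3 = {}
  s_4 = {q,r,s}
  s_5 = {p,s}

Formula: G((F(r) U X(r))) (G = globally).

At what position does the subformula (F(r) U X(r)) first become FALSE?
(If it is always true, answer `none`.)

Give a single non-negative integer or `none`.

Answer: 4

Derivation:
s_0={}: (F(r) U X(r))=True F(r)=True r=False X(r)=True
s_1={p,q,r,s}: (F(r) U X(r))=True F(r)=True r=True X(r)=True
s_2={p,q,r,s}: (F(r) U X(r))=True F(r)=True r=True X(r)=False
s_3={}: (F(r) U X(r))=True F(r)=True r=False X(r)=True
s_4={q,r,s}: (F(r) U X(r))=False F(r)=True r=True X(r)=False
s_5={p,s}: (F(r) U X(r))=False F(r)=False r=False X(r)=False
G((F(r) U X(r))) holds globally = False
First violation at position 4.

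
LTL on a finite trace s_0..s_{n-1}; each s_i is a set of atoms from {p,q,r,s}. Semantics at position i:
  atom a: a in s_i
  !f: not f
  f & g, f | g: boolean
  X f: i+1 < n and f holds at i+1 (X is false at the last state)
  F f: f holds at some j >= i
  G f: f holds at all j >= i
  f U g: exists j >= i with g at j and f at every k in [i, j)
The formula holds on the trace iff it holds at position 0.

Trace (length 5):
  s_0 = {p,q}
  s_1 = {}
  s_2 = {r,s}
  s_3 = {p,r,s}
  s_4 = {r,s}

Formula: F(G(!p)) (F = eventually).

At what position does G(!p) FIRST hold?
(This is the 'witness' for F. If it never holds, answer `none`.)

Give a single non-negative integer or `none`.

Answer: 4

Derivation:
s_0={p,q}: G(!p)=False !p=False p=True
s_1={}: G(!p)=False !p=True p=False
s_2={r,s}: G(!p)=False !p=True p=False
s_3={p,r,s}: G(!p)=False !p=False p=True
s_4={r,s}: G(!p)=True !p=True p=False
F(G(!p)) holds; first witness at position 4.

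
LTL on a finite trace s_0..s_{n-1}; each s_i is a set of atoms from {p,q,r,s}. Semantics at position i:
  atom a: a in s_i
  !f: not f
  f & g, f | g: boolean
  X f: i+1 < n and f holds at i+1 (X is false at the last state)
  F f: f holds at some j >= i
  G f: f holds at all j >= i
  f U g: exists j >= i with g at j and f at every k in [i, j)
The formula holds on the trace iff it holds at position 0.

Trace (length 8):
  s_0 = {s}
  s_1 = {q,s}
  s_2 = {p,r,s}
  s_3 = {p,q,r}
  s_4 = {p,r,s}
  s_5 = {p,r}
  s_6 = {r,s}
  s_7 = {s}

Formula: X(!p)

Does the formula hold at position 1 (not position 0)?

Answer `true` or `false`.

Answer: false

Derivation:
s_0={s}: X(!p)=True !p=True p=False
s_1={q,s}: X(!p)=False !p=True p=False
s_2={p,r,s}: X(!p)=False !p=False p=True
s_3={p,q,r}: X(!p)=False !p=False p=True
s_4={p,r,s}: X(!p)=False !p=False p=True
s_5={p,r}: X(!p)=True !p=False p=True
s_6={r,s}: X(!p)=True !p=True p=False
s_7={s}: X(!p)=False !p=True p=False
Evaluating at position 1: result = False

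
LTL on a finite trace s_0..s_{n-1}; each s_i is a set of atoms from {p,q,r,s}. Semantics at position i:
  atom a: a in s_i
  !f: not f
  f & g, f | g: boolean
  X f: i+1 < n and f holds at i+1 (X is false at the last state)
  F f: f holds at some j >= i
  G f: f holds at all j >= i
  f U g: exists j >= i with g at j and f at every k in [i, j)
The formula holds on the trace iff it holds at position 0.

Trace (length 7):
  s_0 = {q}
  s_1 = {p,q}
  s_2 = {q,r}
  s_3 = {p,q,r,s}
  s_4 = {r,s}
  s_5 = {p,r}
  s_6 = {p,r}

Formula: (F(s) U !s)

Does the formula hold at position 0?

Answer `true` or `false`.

s_0={q}: (F(s) U !s)=True F(s)=True s=False !s=True
s_1={p,q}: (F(s) U !s)=True F(s)=True s=False !s=True
s_2={q,r}: (F(s) U !s)=True F(s)=True s=False !s=True
s_3={p,q,r,s}: (F(s) U !s)=True F(s)=True s=True !s=False
s_4={r,s}: (F(s) U !s)=True F(s)=True s=True !s=False
s_5={p,r}: (F(s) U !s)=True F(s)=False s=False !s=True
s_6={p,r}: (F(s) U !s)=True F(s)=False s=False !s=True

Answer: true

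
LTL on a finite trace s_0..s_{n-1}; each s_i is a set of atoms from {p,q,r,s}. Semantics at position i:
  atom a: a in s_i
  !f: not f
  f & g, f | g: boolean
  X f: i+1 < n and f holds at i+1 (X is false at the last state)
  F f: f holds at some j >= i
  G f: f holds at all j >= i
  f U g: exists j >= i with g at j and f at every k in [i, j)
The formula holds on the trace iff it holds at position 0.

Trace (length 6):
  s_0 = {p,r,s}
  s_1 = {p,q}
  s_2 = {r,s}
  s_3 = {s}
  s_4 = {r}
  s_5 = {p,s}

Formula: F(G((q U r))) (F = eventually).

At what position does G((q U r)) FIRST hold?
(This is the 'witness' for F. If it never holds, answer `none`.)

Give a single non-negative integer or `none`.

s_0={p,r,s}: G((q U r))=False (q U r)=True q=False r=True
s_1={p,q}: G((q U r))=False (q U r)=True q=True r=False
s_2={r,s}: G((q U r))=False (q U r)=True q=False r=True
s_3={s}: G((q U r))=False (q U r)=False q=False r=False
s_4={r}: G((q U r))=False (q U r)=True q=False r=True
s_5={p,s}: G((q U r))=False (q U r)=False q=False r=False
F(G((q U r))) does not hold (no witness exists).

Answer: none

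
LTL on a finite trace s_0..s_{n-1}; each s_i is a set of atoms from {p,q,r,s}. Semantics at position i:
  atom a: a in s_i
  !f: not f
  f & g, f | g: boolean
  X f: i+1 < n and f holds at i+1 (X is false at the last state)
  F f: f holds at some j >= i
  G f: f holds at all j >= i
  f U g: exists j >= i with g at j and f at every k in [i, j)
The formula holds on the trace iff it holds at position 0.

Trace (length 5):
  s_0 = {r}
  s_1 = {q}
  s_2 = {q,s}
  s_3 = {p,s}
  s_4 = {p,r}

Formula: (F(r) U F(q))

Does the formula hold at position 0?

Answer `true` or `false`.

Answer: true

Derivation:
s_0={r}: (F(r) U F(q))=True F(r)=True r=True F(q)=True q=False
s_1={q}: (F(r) U F(q))=True F(r)=True r=False F(q)=True q=True
s_2={q,s}: (F(r) U F(q))=True F(r)=True r=False F(q)=True q=True
s_3={p,s}: (F(r) U F(q))=False F(r)=True r=False F(q)=False q=False
s_4={p,r}: (F(r) U F(q))=False F(r)=True r=True F(q)=False q=False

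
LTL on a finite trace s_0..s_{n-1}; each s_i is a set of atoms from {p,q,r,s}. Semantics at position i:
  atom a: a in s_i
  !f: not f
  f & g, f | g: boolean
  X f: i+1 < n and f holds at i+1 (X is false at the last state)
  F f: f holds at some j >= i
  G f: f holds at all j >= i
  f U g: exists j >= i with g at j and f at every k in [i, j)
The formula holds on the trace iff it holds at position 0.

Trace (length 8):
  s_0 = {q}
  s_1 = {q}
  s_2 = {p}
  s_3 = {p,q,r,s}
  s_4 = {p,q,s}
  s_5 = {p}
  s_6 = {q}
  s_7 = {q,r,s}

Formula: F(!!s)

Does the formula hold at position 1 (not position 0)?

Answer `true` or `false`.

Answer: true

Derivation:
s_0={q}: F(!!s)=True !!s=False !s=True s=False
s_1={q}: F(!!s)=True !!s=False !s=True s=False
s_2={p}: F(!!s)=True !!s=False !s=True s=False
s_3={p,q,r,s}: F(!!s)=True !!s=True !s=False s=True
s_4={p,q,s}: F(!!s)=True !!s=True !s=False s=True
s_5={p}: F(!!s)=True !!s=False !s=True s=False
s_6={q}: F(!!s)=True !!s=False !s=True s=False
s_7={q,r,s}: F(!!s)=True !!s=True !s=False s=True
Evaluating at position 1: result = True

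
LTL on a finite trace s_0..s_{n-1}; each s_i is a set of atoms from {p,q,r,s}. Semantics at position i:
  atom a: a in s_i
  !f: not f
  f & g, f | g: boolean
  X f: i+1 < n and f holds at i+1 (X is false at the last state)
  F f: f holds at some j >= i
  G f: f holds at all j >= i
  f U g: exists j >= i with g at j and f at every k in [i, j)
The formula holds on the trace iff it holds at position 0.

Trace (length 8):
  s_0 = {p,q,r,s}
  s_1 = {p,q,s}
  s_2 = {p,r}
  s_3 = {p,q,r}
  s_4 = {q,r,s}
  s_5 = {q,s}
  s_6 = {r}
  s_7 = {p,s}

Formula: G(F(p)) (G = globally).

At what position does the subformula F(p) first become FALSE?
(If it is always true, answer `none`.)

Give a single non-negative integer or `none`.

s_0={p,q,r,s}: F(p)=True p=True
s_1={p,q,s}: F(p)=True p=True
s_2={p,r}: F(p)=True p=True
s_3={p,q,r}: F(p)=True p=True
s_4={q,r,s}: F(p)=True p=False
s_5={q,s}: F(p)=True p=False
s_6={r}: F(p)=True p=False
s_7={p,s}: F(p)=True p=True
G(F(p)) holds globally = True
No violation — formula holds at every position.

Answer: none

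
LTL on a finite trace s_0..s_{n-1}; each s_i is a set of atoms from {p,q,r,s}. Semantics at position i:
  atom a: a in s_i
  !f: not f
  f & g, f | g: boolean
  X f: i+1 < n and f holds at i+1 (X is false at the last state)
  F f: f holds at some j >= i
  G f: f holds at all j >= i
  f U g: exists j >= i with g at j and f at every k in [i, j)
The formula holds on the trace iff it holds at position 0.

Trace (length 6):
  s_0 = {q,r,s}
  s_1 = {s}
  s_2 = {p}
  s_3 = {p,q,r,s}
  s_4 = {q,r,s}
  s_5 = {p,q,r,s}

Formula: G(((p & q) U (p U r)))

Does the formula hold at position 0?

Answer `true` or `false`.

Answer: false

Derivation:
s_0={q,r,s}: G(((p & q) U (p U r)))=False ((p & q) U (p U r))=True (p & q)=False p=False q=True (p U r)=True r=True
s_1={s}: G(((p & q) U (p U r)))=False ((p & q) U (p U r))=False (p & q)=False p=False q=False (p U r)=False r=False
s_2={p}: G(((p & q) U (p U r)))=True ((p & q) U (p U r))=True (p & q)=False p=True q=False (p U r)=True r=False
s_3={p,q,r,s}: G(((p & q) U (p U r)))=True ((p & q) U (p U r))=True (p & q)=True p=True q=True (p U r)=True r=True
s_4={q,r,s}: G(((p & q) U (p U r)))=True ((p & q) U (p U r))=True (p & q)=False p=False q=True (p U r)=True r=True
s_5={p,q,r,s}: G(((p & q) U (p U r)))=True ((p & q) U (p U r))=True (p & q)=True p=True q=True (p U r)=True r=True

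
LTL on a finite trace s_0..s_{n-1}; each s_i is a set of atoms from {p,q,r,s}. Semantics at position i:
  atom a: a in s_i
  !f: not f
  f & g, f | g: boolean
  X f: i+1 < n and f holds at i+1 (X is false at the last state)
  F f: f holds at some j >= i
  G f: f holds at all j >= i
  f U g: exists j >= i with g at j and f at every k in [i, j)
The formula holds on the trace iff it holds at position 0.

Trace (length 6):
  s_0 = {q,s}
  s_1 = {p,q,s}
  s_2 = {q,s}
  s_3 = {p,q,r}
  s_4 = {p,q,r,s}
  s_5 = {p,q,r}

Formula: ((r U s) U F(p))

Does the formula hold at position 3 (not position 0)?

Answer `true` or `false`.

Answer: true

Derivation:
s_0={q,s}: ((r U s) U F(p))=True (r U s)=True r=False s=True F(p)=True p=False
s_1={p,q,s}: ((r U s) U F(p))=True (r U s)=True r=False s=True F(p)=True p=True
s_2={q,s}: ((r U s) U F(p))=True (r U s)=True r=False s=True F(p)=True p=False
s_3={p,q,r}: ((r U s) U F(p))=True (r U s)=True r=True s=False F(p)=True p=True
s_4={p,q,r,s}: ((r U s) U F(p))=True (r U s)=True r=True s=True F(p)=True p=True
s_5={p,q,r}: ((r U s) U F(p))=True (r U s)=False r=True s=False F(p)=True p=True
Evaluating at position 3: result = True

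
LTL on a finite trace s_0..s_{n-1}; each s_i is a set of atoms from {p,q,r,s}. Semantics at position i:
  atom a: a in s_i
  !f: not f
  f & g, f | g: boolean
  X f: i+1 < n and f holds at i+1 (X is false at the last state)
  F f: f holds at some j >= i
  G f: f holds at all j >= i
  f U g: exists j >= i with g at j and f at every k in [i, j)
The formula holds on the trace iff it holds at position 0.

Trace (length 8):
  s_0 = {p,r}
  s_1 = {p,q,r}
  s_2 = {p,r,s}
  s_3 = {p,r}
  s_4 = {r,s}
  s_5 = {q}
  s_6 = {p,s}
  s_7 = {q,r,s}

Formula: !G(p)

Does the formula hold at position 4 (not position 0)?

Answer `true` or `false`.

Answer: true

Derivation:
s_0={p,r}: !G(p)=True G(p)=False p=True
s_1={p,q,r}: !G(p)=True G(p)=False p=True
s_2={p,r,s}: !G(p)=True G(p)=False p=True
s_3={p,r}: !G(p)=True G(p)=False p=True
s_4={r,s}: !G(p)=True G(p)=False p=False
s_5={q}: !G(p)=True G(p)=False p=False
s_6={p,s}: !G(p)=True G(p)=False p=True
s_7={q,r,s}: !G(p)=True G(p)=False p=False
Evaluating at position 4: result = True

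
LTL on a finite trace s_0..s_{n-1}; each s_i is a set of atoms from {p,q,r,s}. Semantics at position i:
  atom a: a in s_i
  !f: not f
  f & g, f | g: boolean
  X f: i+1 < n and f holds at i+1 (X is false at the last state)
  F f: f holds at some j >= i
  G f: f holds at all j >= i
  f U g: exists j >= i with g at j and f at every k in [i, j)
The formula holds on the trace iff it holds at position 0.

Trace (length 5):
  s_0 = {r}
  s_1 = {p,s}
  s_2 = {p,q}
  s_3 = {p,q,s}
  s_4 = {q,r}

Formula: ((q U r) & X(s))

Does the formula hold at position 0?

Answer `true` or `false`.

s_0={r}: ((q U r) & X(s))=True (q U r)=True q=False r=True X(s)=True s=False
s_1={p,s}: ((q U r) & X(s))=False (q U r)=False q=False r=False X(s)=False s=True
s_2={p,q}: ((q U r) & X(s))=True (q U r)=True q=True r=False X(s)=True s=False
s_3={p,q,s}: ((q U r) & X(s))=False (q U r)=True q=True r=False X(s)=False s=True
s_4={q,r}: ((q U r) & X(s))=False (q U r)=True q=True r=True X(s)=False s=False

Answer: true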